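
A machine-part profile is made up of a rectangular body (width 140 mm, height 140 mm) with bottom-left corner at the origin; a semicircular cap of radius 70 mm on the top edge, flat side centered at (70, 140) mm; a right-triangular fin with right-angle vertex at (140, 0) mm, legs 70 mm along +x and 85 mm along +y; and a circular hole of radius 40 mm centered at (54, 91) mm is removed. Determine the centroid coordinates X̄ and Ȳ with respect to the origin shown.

rectangular body: A = 140 × 140 = 19600.00, centroid at (70.00, 70.00).
semicircular top: A = ½π·70² = 7696.90, centroid at (70.00, 169.71).
triangular fin: A = ½·70·85 = 2975.00, centroid at (163.33, 28.33).
hole: A = −π·40² = -5026.55, centroid at (54.00, 91.00).
ΣA = 25245.35 mm², ΣAX̄ = 2125266.20 mm³, ΣAȲ = 2305108.72 mm³.
X̄ = 2125266.20/25245.35 = 84.18 mm; Ȳ = 2305108.72/25245.35 = 91.31 mm.

X̄ = 84.18 mm, Ȳ = 91.31 mm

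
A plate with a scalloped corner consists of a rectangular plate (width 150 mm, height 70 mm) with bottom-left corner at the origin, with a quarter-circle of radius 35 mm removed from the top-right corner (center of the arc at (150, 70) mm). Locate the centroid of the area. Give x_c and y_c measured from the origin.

x_c = 68.93 mm, y_c = 32.97 mm

plate: A = 150 × 70 = 10500.00, centroid at (75.00, 35.00).
removed quarter-circle: A = −¼π·35² = -962.11, centroid at (135.15, 55.15).
ΣA = 9537.89 mm²
ΣAx_c = (10500.00)(75.00) + (-962.11)(135.15) = 657474.75 mm³
ΣAy_c = (10500.00)(35.00) + (-962.11)(55.15) = 314443.77 mm³
x_c = 657474.75 / 9537.89 = 68.93 mm
y_c = 314443.77 / 9537.89 = 32.97 mm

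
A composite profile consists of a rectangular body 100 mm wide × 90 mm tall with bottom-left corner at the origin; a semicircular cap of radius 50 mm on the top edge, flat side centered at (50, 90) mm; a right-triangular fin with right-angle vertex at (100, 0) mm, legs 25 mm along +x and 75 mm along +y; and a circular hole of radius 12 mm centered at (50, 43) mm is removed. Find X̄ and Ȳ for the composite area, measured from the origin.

rectangular body: A = 100 × 90 = 9000.00, centroid at (50.00, 45.00).
semicircular top: A = ½π·50² = 3926.99, centroid at (50.00, 111.22).
triangular fin: A = ½·25·75 = 937.50, centroid at (108.33, 25.00).
hole: A = −π·12² = -452.39, centroid at (50.00, 43.00).
ΣA = 13412.10 mm²
ΣAX̄ = (9000.00)(50.00) + (3926.99)(50.00) + (937.50)(108.33) + (-452.39)(50.00) = 725292.57 mm³
ΣAȲ = (9000.00)(45.00) + (3926.99)(111.22) + (937.50)(25.00) + (-452.39)(43.00) = 845747.27 mm³
X̄ = 725292.57 / 13412.10 = 54.08 mm
Ȳ = 845747.27 / 13412.10 = 63.06 mm

X̄ = 54.08 mm, Ȳ = 63.06 mm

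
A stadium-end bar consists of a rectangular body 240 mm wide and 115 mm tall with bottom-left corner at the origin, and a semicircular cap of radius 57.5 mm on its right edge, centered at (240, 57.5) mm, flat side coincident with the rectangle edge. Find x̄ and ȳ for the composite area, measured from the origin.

Part | A | x̄ᵢ | ȳᵢ | A·x̄ᵢ | A·ȳᵢ
rectangular body | 27600.00 | 120.00 | 57.50 | 3312000.00 | 1587000.00
semicircular end | 5193.45 | 264.40 | 57.50 | 1373166.47 | 298623.11
Σ | 32793.45 |  |  | 4685166.47 | 1885623.11
x̄ = 4685166.47 / 32793.45 = 142.87 mm
ȳ = 1885623.11 / 32793.45 = 57.50 mm

x̄ = 142.87 mm, ȳ = 57.50 mm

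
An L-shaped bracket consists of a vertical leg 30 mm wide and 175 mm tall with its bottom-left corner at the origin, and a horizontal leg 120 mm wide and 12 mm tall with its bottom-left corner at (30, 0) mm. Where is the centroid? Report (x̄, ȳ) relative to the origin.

vertical leg: A = 30 × 175 = 5250.00, centroid at (15.00, 87.50).
horizontal leg: A = 120 × 12 = 1440.00, centroid at (90.00, 6.00).
ΣA = 6690.00 mm²
ΣAx̄ = (5250.00)(15.00) + (1440.00)(90.00) = 208350.00 mm³
ΣAȳ = (5250.00)(87.50) + (1440.00)(6.00) = 468015.00 mm³
x̄ = 208350.00 / 6690.00 = 31.14 mm
ȳ = 468015.00 / 6690.00 = 69.96 mm

x̄ = 31.14 mm, ȳ = 69.96 mm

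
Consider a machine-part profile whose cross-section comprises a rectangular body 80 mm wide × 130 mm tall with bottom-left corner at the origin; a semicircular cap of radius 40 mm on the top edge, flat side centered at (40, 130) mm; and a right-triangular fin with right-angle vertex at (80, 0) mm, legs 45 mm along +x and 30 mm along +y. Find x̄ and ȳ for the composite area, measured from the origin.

x̄ = 42.73 mm, ȳ = 77.43 mm

Part | A | x̄ᵢ | ȳᵢ | A·x̄ᵢ | A·ȳᵢ
rectangular body | 10400.00 | 40.00 | 65.00 | 416000.00 | 676000.00
semicircular top | 2513.27 | 40.00 | 146.98 | 100530.96 | 369392.30
triangular fin | 675.00 | 95.00 | 10.00 | 64125.00 | 6750.00
Σ | 13588.27 |  |  | 580655.96 | 1052142.30
x̄ = 580655.96 / 13588.27 = 42.73 mm
ȳ = 1052142.30 / 13588.27 = 77.43 mm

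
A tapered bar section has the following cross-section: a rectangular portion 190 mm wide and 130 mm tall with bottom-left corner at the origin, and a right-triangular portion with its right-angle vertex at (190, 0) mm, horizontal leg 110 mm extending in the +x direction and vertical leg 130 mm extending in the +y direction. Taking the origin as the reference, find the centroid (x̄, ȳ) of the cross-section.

x̄ = 124.56 mm, ȳ = 60.14 mm

rectangular portion: A = 190 × 130 = 24700.00, centroid at (95.00, 65.00).
triangular portion: A = ½·110·130 = 7150.00, centroid at (226.67, 43.33).
ΣA = 31850.00 mm², ΣAx̄ = 3967166.67 mm³, ΣAȳ = 1915333.33 mm³.
x̄ = 3967166.67/31850.00 = 124.56 mm; ȳ = 1915333.33/31850.00 = 60.14 mm.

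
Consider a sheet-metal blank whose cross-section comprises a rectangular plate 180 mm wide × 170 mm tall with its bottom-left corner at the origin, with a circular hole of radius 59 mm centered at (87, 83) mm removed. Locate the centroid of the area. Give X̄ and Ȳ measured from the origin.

plate: A = 180 × 170 = 30600.00, centroid at (90.00, 85.00).
hole: A = −π·59² = -10935.88, centroid at (87.00, 83.00).
ΣA = 19664.12 mm²
ΣAX̄ = (30600.00)(90.00) + (-10935.88)(87.00) = 1802578.09 mm³
ΣAȲ = (30600.00)(85.00) + (-10935.88)(83.00) = 1693321.63 mm³
X̄ = 1802578.09 / 19664.12 = 91.67 mm
Ȳ = 1693321.63 / 19664.12 = 86.11 mm

X̄ = 91.67 mm, Ȳ = 86.11 mm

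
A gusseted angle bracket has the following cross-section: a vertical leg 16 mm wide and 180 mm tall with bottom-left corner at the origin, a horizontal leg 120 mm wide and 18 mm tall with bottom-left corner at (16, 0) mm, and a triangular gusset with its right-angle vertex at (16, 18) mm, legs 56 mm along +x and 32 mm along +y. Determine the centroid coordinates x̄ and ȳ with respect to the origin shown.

vertical leg: A = 16 × 180 = 2880.00, centroid at (8.00, 90.00).
horizontal leg: A = 120 × 18 = 2160.00, centroid at (76.00, 9.00).
gusset: A = ½·56·32 = 896.00, centroid at (34.67, 28.67).
ΣA = 5936.00 mm²
ΣAx̄ = (2880.00)(8.00) + (2160.00)(76.00) + (896.00)(34.67) = 218261.33 mm³
ΣAȳ = (2880.00)(90.00) + (2160.00)(9.00) + (896.00)(28.67) = 304325.33 mm³
x̄ = 218261.33 / 5936.00 = 36.77 mm
ȳ = 304325.33 / 5936.00 = 51.27 mm

x̄ = 36.77 mm, ȳ = 51.27 mm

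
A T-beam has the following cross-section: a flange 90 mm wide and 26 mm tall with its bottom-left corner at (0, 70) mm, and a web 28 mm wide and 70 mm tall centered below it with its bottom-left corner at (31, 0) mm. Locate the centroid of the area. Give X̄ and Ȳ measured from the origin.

Part | A | x̄ᵢ | ȳᵢ | A·x̄ᵢ | A·ȳᵢ
web | 1960.00 | 45.00 | 35.00 | 88200.00 | 68600.00
flange | 2340.00 | 45.00 | 83.00 | 105300.00 | 194220.00
Σ | 4300.00 |  |  | 193500.00 | 262820.00
X̄ = 193500.00 / 4300.00 = 45.00 mm
Ȳ = 262820.00 / 4300.00 = 61.12 mm

X̄ = 45.00 mm, Ȳ = 61.12 mm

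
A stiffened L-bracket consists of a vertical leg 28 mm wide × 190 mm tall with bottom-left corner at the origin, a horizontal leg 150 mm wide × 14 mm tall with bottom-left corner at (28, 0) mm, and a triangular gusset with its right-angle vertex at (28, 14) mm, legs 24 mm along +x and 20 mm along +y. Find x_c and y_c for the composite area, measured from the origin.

x_c = 39.09 mm, y_c = 68.55 mm

Part | A | x̄ᵢ | ȳᵢ | A·x̄ᵢ | A·ȳᵢ
vertical leg | 5320.00 | 14.00 | 95.00 | 74480.00 | 505400.00
horizontal leg | 2100.00 | 103.00 | 7.00 | 216300.00 | 14700.00
gusset | 240.00 | 36.00 | 20.67 | 8640.00 | 4960.00
Σ | 7660.00 |  |  | 299420.00 | 525060.00
x_c = 299420.00 / 7660.00 = 39.09 mm
y_c = 525060.00 / 7660.00 = 68.55 mm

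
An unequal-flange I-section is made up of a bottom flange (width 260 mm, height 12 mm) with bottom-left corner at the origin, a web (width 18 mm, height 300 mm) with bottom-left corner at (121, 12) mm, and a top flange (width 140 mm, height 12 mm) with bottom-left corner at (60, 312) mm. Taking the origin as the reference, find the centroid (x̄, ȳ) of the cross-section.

bottom flange: A = 260 × 12 = 3120.00, centroid at (130.00, 6.00).
web: A = 18 × 300 = 5400.00, centroid at (130.00, 162.00).
top flange: A = 140 × 12 = 1680.00, centroid at (130.00, 318.00).
ΣA = 10200.00 mm², ΣAx̄ = 1326000.00 mm³, ΣAȳ = 1427760.00 mm³.
x̄ = 1326000.00/10200.00 = 130.00 mm; ȳ = 1427760.00/10200.00 = 139.98 mm.

x̄ = 130.00 mm, ȳ = 139.98 mm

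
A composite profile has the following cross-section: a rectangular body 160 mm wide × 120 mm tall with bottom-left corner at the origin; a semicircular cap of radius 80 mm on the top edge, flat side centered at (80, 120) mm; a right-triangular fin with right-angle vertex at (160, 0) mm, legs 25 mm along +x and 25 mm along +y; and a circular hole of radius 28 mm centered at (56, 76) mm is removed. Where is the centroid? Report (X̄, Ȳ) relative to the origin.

Part | A | x̄ᵢ | ȳᵢ | A·x̄ᵢ | A·ȳᵢ
rectangular body | 19200.00 | 80.00 | 60.00 | 1536000.00 | 1152000.00
semicircular top | 10053.10 | 80.00 | 153.95 | 804247.72 | 1547704.91
triangular fin | 312.50 | 168.33 | 8.33 | 52604.17 | 2604.17
hole | -2463.01 | 56.00 | 76.00 | -137928.48 | -187188.66
Σ | 27102.59 |  |  | 2254923.40 | 2515120.42
X̄ = 2254923.40 / 27102.59 = 83.20 mm
Ȳ = 2515120.42 / 27102.59 = 92.80 mm

X̄ = 83.20 mm, Ȳ = 92.80 mm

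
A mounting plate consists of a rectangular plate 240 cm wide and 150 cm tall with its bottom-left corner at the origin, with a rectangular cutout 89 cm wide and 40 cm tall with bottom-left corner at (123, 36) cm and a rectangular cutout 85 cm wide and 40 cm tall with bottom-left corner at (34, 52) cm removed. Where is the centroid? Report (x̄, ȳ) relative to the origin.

plate: A = 240 × 150 = 36000.00, centroid at (120.00, 75.00).
hole 1: A = −(89 × 40) = -3560.00, centroid at (167.50, 56.00).
hole 2: A = −(85 × 40) = -3400.00, centroid at (76.50, 72.00).
ΣA = 29040.00 cm², ΣAx̄ = 3463600.00 cm³, ΣAȳ = 2255840.00 cm³.
x̄ = 3463600.00/29040.00 = 119.27 cm; ȳ = 2255840.00/29040.00 = 77.68 cm.

x̄ = 119.27 cm, ȳ = 77.68 cm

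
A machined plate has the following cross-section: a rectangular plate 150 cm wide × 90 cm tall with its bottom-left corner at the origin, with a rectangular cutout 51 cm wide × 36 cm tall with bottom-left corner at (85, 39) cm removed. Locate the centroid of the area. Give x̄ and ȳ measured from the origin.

Part | A | x̄ᵢ | ȳᵢ | A·x̄ᵢ | A·ȳᵢ
plate | 13500.00 | 75.00 | 45.00 | 1012500.00 | 607500.00
hole | -1836.00 | 110.50 | 57.00 | -202878.00 | -104652.00
Σ | 11664.00 |  |  | 809622.00 | 502848.00
x̄ = 809622.00 / 11664.00 = 69.41 cm
ȳ = 502848.00 / 11664.00 = 43.11 cm

x̄ = 69.41 cm, ȳ = 43.11 cm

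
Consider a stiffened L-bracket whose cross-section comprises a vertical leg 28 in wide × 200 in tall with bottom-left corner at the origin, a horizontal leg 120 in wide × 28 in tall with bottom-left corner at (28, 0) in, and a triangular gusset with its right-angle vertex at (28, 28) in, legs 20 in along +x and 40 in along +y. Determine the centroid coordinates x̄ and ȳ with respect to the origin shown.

x̄ = 41.45 in, ȳ = 66.62 in

Part | A | x̄ᵢ | ȳᵢ | A·x̄ᵢ | A·ȳᵢ
vertical leg | 5600.00 | 14.00 | 100.00 | 78400.00 | 560000.00
horizontal leg | 3360.00 | 88.00 | 14.00 | 295680.00 | 47040.00
gusset | 400.00 | 34.67 | 41.33 | 13866.67 | 16533.33
Σ | 9360.00 |  |  | 387946.67 | 623573.33
x̄ = 387946.67 / 9360.00 = 41.45 in
ȳ = 623573.33 / 9360.00 = 66.62 in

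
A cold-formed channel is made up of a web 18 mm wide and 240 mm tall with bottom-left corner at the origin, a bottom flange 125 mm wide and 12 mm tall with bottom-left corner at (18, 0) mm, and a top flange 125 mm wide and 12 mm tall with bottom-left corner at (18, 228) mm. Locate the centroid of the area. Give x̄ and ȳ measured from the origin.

x̄ = 38.30 mm, ȳ = 120.00 mm

Part | A | x̄ᵢ | ȳᵢ | A·x̄ᵢ | A·ȳᵢ
web | 4320.00 | 9.00 | 120.00 | 38880.00 | 518400.00
bottom flange | 1500.00 | 80.50 | 6.00 | 120750.00 | 9000.00
top flange | 1500.00 | 80.50 | 234.00 | 120750.00 | 351000.00
Σ | 7320.00 |  |  | 280380.00 | 878400.00
x̄ = 280380.00 / 7320.00 = 38.30 mm
ȳ = 878400.00 / 7320.00 = 120.00 mm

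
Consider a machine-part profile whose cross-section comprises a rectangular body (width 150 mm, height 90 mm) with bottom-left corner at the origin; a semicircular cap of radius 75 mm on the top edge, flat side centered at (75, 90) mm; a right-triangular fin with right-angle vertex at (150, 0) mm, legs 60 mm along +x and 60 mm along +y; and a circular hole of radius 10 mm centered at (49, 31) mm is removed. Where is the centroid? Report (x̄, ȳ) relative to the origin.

x̄ = 82.52 mm, ȳ = 71.79 mm

rectangular body: A = 150 × 90 = 13500.00, centroid at (75.00, 45.00).
semicircular top: A = ½π·75² = 8835.73, centroid at (75.00, 121.83).
triangular fin: A = ½·60·60 = 1800.00, centroid at (170.00, 20.00).
hole: A = −π·10² = -314.16, centroid at (49.00, 31.00).
ΣA = 23821.57 mm²
ΣAx̄ = (13500.00)(75.00) + (8835.73)(75.00) + (1800.00)(170.00) + (-314.16)(49.00) = 1965785.90 mm³
ΣAȳ = (13500.00)(45.00) + (8835.73)(121.83) + (1800.00)(20.00) + (-314.16)(31.00) = 1710226.70 mm³
x̄ = 1965785.90 / 23821.57 = 82.52 mm
ȳ = 1710226.70 / 23821.57 = 71.79 mm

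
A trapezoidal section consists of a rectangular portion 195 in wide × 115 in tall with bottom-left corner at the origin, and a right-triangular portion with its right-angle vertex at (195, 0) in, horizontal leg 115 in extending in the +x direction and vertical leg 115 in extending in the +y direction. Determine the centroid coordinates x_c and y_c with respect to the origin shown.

Part | A | x̄ᵢ | ȳᵢ | A·x̄ᵢ | A·ȳᵢ
rectangular portion | 22425.00 | 97.50 | 57.50 | 2186437.50 | 1289437.50
triangular portion | 6612.50 | 233.33 | 38.33 | 1542916.67 | 253479.17
Σ | 29037.50 |  |  | 3729354.17 | 1542916.67
x_c = 3729354.17 / 29037.50 = 128.43 in
y_c = 1542916.67 / 29037.50 = 53.14 in

x_c = 128.43 in, y_c = 53.14 in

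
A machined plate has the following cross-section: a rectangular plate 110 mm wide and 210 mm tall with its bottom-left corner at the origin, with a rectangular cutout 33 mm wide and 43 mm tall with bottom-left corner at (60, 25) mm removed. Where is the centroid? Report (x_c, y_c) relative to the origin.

plate: A = 110 × 210 = 23100.00, centroid at (55.00, 105.00).
hole: A = −(33 × 43) = -1419.00, centroid at (76.50, 46.50).
ΣA = 21681.00 mm²
ΣAx_c = (23100.00)(55.00) + (-1419.00)(76.50) = 1161946.50 mm³
ΣAy_c = (23100.00)(105.00) + (-1419.00)(46.50) = 2359516.50 mm³
x_c = 1161946.50 / 21681.00 = 53.59 mm
y_c = 2359516.50 / 21681.00 = 108.83 mm

x_c = 53.59 mm, y_c = 108.83 mm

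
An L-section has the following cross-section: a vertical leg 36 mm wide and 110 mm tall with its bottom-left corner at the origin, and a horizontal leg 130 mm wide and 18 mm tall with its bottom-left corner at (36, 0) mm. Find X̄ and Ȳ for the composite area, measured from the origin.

vertical leg: A = 36 × 110 = 3960.00, centroid at (18.00, 55.00).
horizontal leg: A = 130 × 18 = 2340.00, centroid at (101.00, 9.00).
ΣA = 6300.00 mm²
ΣAX̄ = (3960.00)(18.00) + (2340.00)(101.00) = 307620.00 mm³
ΣAȲ = (3960.00)(55.00) + (2340.00)(9.00) = 238860.00 mm³
X̄ = 307620.00 / 6300.00 = 48.83 mm
Ȳ = 238860.00 / 6300.00 = 37.91 mm

X̄ = 48.83 mm, Ȳ = 37.91 mm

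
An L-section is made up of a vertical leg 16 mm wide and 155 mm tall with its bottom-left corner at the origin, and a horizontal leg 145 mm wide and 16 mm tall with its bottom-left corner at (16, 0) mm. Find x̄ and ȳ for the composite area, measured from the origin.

vertical leg: A = 16 × 155 = 2480.00, centroid at (8.00, 77.50).
horizontal leg: A = 145 × 16 = 2320.00, centroid at (88.50, 8.00).
ΣA = 4800.00 mm², ΣAx̄ = 225160.00 mm³, ΣAȳ = 210760.00 mm³.
x̄ = 225160.00/4800.00 = 46.91 mm; ȳ = 210760.00/4800.00 = 43.91 mm.

x̄ = 46.91 mm, ȳ = 43.91 mm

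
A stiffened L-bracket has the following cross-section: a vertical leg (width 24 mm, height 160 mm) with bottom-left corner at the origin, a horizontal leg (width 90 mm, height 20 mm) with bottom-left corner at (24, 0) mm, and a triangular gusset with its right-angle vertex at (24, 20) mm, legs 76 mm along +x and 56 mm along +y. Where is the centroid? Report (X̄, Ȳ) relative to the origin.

X̄ = 35.44 mm, Ȳ = 52.46 mm

Part | A | x̄ᵢ | ȳᵢ | A·x̄ᵢ | A·ȳᵢ
vertical leg | 3840.00 | 12.00 | 80.00 | 46080.00 | 307200.00
horizontal leg | 1800.00 | 69.00 | 10.00 | 124200.00 | 18000.00
gusset | 2128.00 | 49.33 | 38.67 | 104981.33 | 82282.67
Σ | 7768.00 |  |  | 275261.33 | 407482.67
X̄ = 275261.33 / 7768.00 = 35.44 mm
Ȳ = 407482.67 / 7768.00 = 52.46 mm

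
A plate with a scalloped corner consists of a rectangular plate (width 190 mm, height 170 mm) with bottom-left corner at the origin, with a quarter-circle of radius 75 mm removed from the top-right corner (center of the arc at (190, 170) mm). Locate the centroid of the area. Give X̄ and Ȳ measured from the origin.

plate: A = 190 × 170 = 32300.00, centroid at (95.00, 85.00).
removed quarter-circle: A = −¼π·75² = -4417.86, centroid at (158.17, 138.17).
ΣA = 27882.14 mm²
ΣAX̄ = (32300.00)(95.00) + (-4417.86)(158.17) = 2369730.71 mm³
ΣAȲ = (32300.00)(85.00) + (-4417.86)(138.17) = 2135088.01 mm³
X̄ = 2369730.71 / 27882.14 = 84.99 mm
Ȳ = 2135088.01 / 27882.14 = 76.58 mm

X̄ = 84.99 mm, Ȳ = 76.58 mm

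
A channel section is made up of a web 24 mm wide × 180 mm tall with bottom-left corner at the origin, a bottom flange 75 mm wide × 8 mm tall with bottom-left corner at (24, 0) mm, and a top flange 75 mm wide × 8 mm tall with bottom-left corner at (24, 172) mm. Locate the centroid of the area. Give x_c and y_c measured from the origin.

x_c = 22.76 mm, y_c = 90.00 mm

web: A = 24 × 180 = 4320.00, centroid at (12.00, 90.00).
bottom flange: A = 75 × 8 = 600.00, centroid at (61.50, 4.00).
top flange: A = 75 × 8 = 600.00, centroid at (61.50, 176.00).
ΣA = 5520.00 mm²
ΣAx_c = (4320.00)(12.00) + (600.00)(61.50) + (600.00)(61.50) = 125640.00 mm³
ΣAy_c = (4320.00)(90.00) + (600.00)(4.00) + (600.00)(176.00) = 496800.00 mm³
x_c = 125640.00 / 5520.00 = 22.76 mm
y_c = 496800.00 / 5520.00 = 90.00 mm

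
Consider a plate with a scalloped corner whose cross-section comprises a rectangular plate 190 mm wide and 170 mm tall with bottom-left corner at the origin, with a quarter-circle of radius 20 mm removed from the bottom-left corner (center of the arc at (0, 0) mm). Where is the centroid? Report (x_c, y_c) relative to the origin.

x_c = 95.85 mm, y_c = 85.75 mm

plate: A = 190 × 170 = 32300.00, centroid at (95.00, 85.00).
removed quarter-circle: A = −¼π·20² = -314.16, centroid at (8.49, 8.49).
ΣA = 31985.84 mm², ΣAx_c = 3065833.33 mm³, ΣAy_c = 2742833.33 mm³.
x_c = 3065833.33/31985.84 = 95.85 mm; y_c = 2742833.33/31985.84 = 85.75 mm.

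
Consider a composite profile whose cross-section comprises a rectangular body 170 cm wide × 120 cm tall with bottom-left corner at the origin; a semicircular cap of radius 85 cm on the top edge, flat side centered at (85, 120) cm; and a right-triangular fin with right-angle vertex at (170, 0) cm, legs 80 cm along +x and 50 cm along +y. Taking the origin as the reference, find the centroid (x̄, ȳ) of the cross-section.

x̄ = 91.62 cm, ȳ = 89.74 cm

rectangular body: A = 170 × 120 = 20400.00, centroid at (85.00, 60.00).
semicircular top: A = ½π·85² = 11349.00, centroid at (85.00, 156.08).
triangular fin: A = ½·80·50 = 2000.00, centroid at (196.67, 16.67).
ΣA = 33749.00 cm²
ΣAx̄ = (20400.00)(85.00) + (11349.00)(85.00) + (2000.00)(196.67) = 3091998.63 cm³
ΣAȳ = (20400.00)(60.00) + (11349.00)(156.08) + (2000.00)(16.67) = 3028630.42 cm³
x̄ = 3091998.63 / 33749.00 = 91.62 cm
ȳ = 3028630.42 / 33749.00 = 89.74 cm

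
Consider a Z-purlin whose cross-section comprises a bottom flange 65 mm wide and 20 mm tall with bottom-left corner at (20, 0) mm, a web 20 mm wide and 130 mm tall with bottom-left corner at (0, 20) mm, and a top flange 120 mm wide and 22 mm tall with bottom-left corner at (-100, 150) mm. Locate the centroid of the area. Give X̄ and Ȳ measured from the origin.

X̄ = -1.74 mm, Ȳ = 100.77 mm

bottom flange: A = 65 × 20 = 1300.00, centroid at (52.50, 10.00).
web: A = 20 × 130 = 2600.00, centroid at (10.00, 85.00).
top flange: A = 120 × 22 = 2640.00, centroid at (-40.00, 161.00).
ΣA = 6540.00 mm²
ΣAX̄ = (1300.00)(52.50) + (2600.00)(10.00) + (2640.00)(-40.00) = -11350.00 mm³
ΣAȲ = (1300.00)(10.00) + (2600.00)(85.00) + (2640.00)(161.00) = 659040.00 mm³
X̄ = -11350.00 / 6540.00 = -1.74 mm
Ȳ = 659040.00 / 6540.00 = 100.77 mm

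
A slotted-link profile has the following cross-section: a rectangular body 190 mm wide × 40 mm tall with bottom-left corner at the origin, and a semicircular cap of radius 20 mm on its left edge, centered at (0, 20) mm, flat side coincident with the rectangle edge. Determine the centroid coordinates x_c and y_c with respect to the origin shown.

x_c = 87.10 mm, y_c = 20.00 mm

Part | A | x̄ᵢ | ȳᵢ | A·x̄ᵢ | A·ȳᵢ
rectangular body | 7600.00 | 95.00 | 20.00 | 722000.00 | 152000.00
semicircular end | 628.32 | -8.49 | 20.00 | -5333.33 | 12566.37
Σ | 8228.32 |  |  | 716666.67 | 164566.37
x_c = 716666.67 / 8228.32 = 87.10 mm
y_c = 164566.37 / 8228.32 = 20.00 mm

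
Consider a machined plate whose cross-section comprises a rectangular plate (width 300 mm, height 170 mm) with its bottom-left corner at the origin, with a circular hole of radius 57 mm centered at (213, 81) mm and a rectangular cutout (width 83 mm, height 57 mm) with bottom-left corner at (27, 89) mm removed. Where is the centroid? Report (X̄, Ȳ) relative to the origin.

plate: A = 300 × 170 = 51000.00, centroid at (150.00, 85.00).
hole 1: A = −π·57² = -10207.03, centroid at (213.00, 81.00).
hole 2: A = −(83 × 57) = -4731.00, centroid at (68.50, 117.50).
ΣA = 36061.97 mm²
ΣAX̄ = (51000.00)(150.00) + (-10207.03)(213.00) + (-4731.00)(68.50) = 5151828.14 mm³
ΣAȲ = (51000.00)(85.00) + (-10207.03)(81.00) + (-4731.00)(117.50) = 2952337.70 mm³
X̄ = 5151828.14 / 36061.97 = 142.86 mm
Ȳ = 2952337.70 / 36061.97 = 81.87 mm

X̄ = 142.86 mm, Ȳ = 81.87 mm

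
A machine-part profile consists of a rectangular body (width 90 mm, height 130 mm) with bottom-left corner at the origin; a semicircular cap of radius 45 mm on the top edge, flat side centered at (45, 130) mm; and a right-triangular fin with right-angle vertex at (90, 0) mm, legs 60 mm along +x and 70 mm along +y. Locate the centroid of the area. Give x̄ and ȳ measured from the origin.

Part | A | x̄ᵢ | ȳᵢ | A·x̄ᵢ | A·ȳᵢ
rectangular body | 11700.00 | 45.00 | 65.00 | 526500.00 | 760500.00
semicircular top | 3180.86 | 45.00 | 149.10 | 143138.82 | 474262.13
triangular fin | 2100.00 | 110.00 | 23.33 | 231000.00 | 49000.00
Σ | 16980.86 |  |  | 900638.82 | 1283762.13
x̄ = 900638.82 / 16980.86 = 53.04 mm
ȳ = 1283762.13 / 16980.86 = 75.60 mm

x̄ = 53.04 mm, ȳ = 75.60 mm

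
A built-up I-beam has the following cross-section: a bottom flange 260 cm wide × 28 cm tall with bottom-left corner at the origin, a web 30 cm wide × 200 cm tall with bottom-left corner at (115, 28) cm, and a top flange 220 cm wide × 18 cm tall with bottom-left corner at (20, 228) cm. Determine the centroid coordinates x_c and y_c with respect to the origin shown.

x_c = 130.00 cm, y_c = 104.90 cm

Part | A | x̄ᵢ | ȳᵢ | A·x̄ᵢ | A·ȳᵢ
bottom flange | 7280.00 | 130.00 | 14.00 | 946400.00 | 101920.00
web | 6000.00 | 130.00 | 128.00 | 780000.00 | 768000.00
top flange | 3960.00 | 130.00 | 237.00 | 514800.00 | 938520.00
Σ | 17240.00 |  |  | 2241200.00 | 1808440.00
x_c = 2241200.00 / 17240.00 = 130.00 cm
y_c = 1808440.00 / 17240.00 = 104.90 cm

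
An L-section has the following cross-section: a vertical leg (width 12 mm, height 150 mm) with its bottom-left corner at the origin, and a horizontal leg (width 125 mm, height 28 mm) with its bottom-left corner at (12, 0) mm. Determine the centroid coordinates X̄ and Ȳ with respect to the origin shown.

vertical leg: A = 12 × 150 = 1800.00, centroid at (6.00, 75.00).
horizontal leg: A = 125 × 28 = 3500.00, centroid at (74.50, 14.00).
ΣA = 5300.00 mm²
ΣAX̄ = (1800.00)(6.00) + (3500.00)(74.50) = 271550.00 mm³
ΣAȲ = (1800.00)(75.00) + (3500.00)(14.00) = 184000.00 mm³
X̄ = 271550.00 / 5300.00 = 51.24 mm
Ȳ = 184000.00 / 5300.00 = 34.72 mm

X̄ = 51.24 mm, Ȳ = 34.72 mm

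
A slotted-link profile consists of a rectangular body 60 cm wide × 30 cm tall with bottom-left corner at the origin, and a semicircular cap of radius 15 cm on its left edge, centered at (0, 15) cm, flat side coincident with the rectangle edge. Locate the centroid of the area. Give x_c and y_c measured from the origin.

x_c = 24.03 cm, y_c = 15.00 cm

rectangular body: A = 60 × 30 = 1800.00, centroid at (30.00, 15.00).
semicircular end: A = ½π·15² = 353.43, centroid at (-6.37, 15.00).
ΣA = 2153.43 cm²
ΣAx_c = (1800.00)(30.00) + (353.43)(-6.37) = 51750.00 cm³
ΣAy_c = (1800.00)(15.00) + (353.43)(15.00) = 32301.44 cm³
x_c = 51750.00 / 2153.43 = 24.03 cm
y_c = 32301.44 / 2153.43 = 15.00 cm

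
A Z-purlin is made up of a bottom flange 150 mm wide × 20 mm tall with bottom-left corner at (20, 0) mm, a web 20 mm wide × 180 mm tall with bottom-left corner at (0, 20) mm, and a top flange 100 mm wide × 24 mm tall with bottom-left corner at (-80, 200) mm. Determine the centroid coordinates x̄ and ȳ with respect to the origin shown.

x̄ = 27.67 mm, ȳ = 103.87 mm

Part | A | x̄ᵢ | ȳᵢ | A·x̄ᵢ | A·ȳᵢ
bottom flange | 3000.00 | 95.00 | 10.00 | 285000.00 | 30000.00
web | 3600.00 | 10.00 | 110.00 | 36000.00 | 396000.00
top flange | 2400.00 | -30.00 | 212.00 | -72000.00 | 508800.00
Σ | 9000.00 |  |  | 249000.00 | 934800.00
x̄ = 249000.00 / 9000.00 = 27.67 mm
ȳ = 934800.00 / 9000.00 = 103.87 mm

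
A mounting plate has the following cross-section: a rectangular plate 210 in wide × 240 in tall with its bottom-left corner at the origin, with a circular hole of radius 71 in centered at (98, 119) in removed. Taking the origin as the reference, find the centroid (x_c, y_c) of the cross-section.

x_c = 108.21 in, y_c = 120.46 in

plate: A = 210 × 240 = 50400.00, centroid at (105.00, 120.00).
hole: A = −π·71² = -15836.77, centroid at (98.00, 119.00).
ΣA = 34563.23 in², ΣAx_c = 3739996.68 in³, ΣAy_c = 4163424.54 in³.
x_c = 3739996.68/34563.23 = 108.21 in; y_c = 4163424.54/34563.23 = 120.46 in.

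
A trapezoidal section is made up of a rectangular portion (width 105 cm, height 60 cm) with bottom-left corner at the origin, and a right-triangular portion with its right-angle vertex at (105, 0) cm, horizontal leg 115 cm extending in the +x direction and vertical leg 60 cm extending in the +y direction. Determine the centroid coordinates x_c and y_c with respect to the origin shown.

rectangular portion: A = 105 × 60 = 6300.00, centroid at (52.50, 30.00).
triangular portion: A = ½·115·60 = 3450.00, centroid at (143.33, 20.00).
ΣA = 9750.00 cm²
ΣAx_c = (6300.00)(52.50) + (3450.00)(143.33) = 825250.00 cm³
ΣAy_c = (6300.00)(30.00) + (3450.00)(20.00) = 258000.00 cm³
x_c = 825250.00 / 9750.00 = 84.64 cm
y_c = 258000.00 / 9750.00 = 26.46 cm

x_c = 84.64 cm, y_c = 26.46 cm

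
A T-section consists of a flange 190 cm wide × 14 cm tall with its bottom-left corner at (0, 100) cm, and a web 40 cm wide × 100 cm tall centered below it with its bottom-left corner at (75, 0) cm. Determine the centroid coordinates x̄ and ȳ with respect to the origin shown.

x̄ = 95.00 cm, ȳ = 72.77 cm

Part | A | x̄ᵢ | ȳᵢ | A·x̄ᵢ | A·ȳᵢ
web | 4000.00 | 95.00 | 50.00 | 380000.00 | 200000.00
flange | 2660.00 | 95.00 | 107.00 | 252700.00 | 284620.00
Σ | 6660.00 |  |  | 632700.00 | 484620.00
x̄ = 632700.00 / 6660.00 = 95.00 cm
ȳ = 484620.00 / 6660.00 = 72.77 cm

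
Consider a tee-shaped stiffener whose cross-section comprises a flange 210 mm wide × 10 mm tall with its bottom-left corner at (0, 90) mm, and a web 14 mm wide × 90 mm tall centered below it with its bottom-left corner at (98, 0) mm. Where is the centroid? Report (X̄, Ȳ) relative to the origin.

X̄ = 105.00 mm, Ȳ = 76.25 mm

web: A = 14 × 90 = 1260.00, centroid at (105.00, 45.00).
flange: A = 210 × 10 = 2100.00, centroid at (105.00, 95.00).
ΣA = 3360.00 mm², ΣAX̄ = 352800.00 mm³, ΣAȲ = 256200.00 mm³.
X̄ = 352800.00/3360.00 = 105.00 mm; Ȳ = 256200.00/3360.00 = 76.25 mm.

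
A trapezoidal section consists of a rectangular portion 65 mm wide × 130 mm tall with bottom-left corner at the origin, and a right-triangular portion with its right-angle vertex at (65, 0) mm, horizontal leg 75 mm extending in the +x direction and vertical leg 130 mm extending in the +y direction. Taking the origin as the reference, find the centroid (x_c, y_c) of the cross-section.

Part | A | x̄ᵢ | ȳᵢ | A·x̄ᵢ | A·ȳᵢ
rectangular portion | 8450.00 | 32.50 | 65.00 | 274625.00 | 549250.00
triangular portion | 4875.00 | 90.00 | 43.33 | 438750.00 | 211250.00
Σ | 13325.00 |  |  | 713375.00 | 760500.00
x_c = 713375.00 / 13325.00 = 53.54 mm
y_c = 760500.00 / 13325.00 = 57.07 mm

x_c = 53.54 mm, y_c = 57.07 mm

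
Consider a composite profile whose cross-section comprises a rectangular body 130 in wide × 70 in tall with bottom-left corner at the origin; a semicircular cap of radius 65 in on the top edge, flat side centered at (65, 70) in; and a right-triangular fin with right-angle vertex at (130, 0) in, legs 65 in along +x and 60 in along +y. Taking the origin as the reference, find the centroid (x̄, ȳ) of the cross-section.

x̄ = 74.56 in, ȳ = 56.83 in

Part | A | x̄ᵢ | ȳᵢ | A·x̄ᵢ | A·ȳᵢ
rectangular body | 9100.00 | 65.00 | 35.00 | 591500.00 | 318500.00
semicircular top | 6636.61 | 65.00 | 97.59 | 431379.94 | 647646.35
triangular fin | 1950.00 | 151.67 | 20.00 | 295750.00 | 39000.00
Σ | 17686.61 |  |  | 1318629.94 | 1005146.35
x̄ = 1318629.94 / 17686.61 = 74.56 in
ȳ = 1005146.35 / 17686.61 = 56.83 in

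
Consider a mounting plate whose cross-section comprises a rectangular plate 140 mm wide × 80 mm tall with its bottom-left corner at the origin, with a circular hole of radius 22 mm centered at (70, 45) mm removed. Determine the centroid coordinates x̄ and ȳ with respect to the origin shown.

Part | A | x̄ᵢ | ȳᵢ | A·x̄ᵢ | A·ȳᵢ
plate | 11200.00 | 70.00 | 40.00 | 784000.00 | 448000.00
hole | -1520.53 | 70.00 | 45.00 | -106437.16 | -68423.89
Σ | 9679.47 |  |  | 677562.84 | 379576.11
x̄ = 677562.84 / 9679.47 = 70.00 mm
ȳ = 379576.11 / 9679.47 = 39.21 mm

x̄ = 70.00 mm, ȳ = 39.21 mm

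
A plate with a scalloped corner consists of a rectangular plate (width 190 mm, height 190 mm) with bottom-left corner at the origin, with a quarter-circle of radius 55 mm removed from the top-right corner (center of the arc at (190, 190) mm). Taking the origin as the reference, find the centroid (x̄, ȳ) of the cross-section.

plate: A = 190 × 190 = 36100.00, centroid at (95.00, 95.00).
removed quarter-circle: A = −¼π·55² = -2375.83, centroid at (166.66, 166.66).
ΣA = 33724.17 mm²
ΣAx̄ = (36100.00)(95.00) + (-2375.83)(166.66) = 3033550.74 mm³
ΣAȳ = (36100.00)(95.00) + (-2375.83)(166.66) = 3033550.74 mm³
x̄ = 3033550.74 / 33724.17 = 89.95 mm
ȳ = 3033550.74 / 33724.17 = 89.95 mm

x̄ = 89.95 mm, ȳ = 89.95 mm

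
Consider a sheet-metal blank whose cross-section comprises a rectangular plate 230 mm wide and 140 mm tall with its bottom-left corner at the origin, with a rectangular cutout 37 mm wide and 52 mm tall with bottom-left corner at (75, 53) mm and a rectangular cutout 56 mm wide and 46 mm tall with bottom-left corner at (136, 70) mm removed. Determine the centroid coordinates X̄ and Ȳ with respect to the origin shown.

plate: A = 230 × 140 = 32200.00, centroid at (115.00, 70.00).
hole 1: A = −(37 × 52) = -1924.00, centroid at (93.50, 79.00).
hole 2: A = −(56 × 46) = -2576.00, centroid at (164.00, 93.00).
ΣA = 27700.00 mm², ΣAX̄ = 3100642.00 mm³, ΣAȲ = 1862436.00 mm³.
X̄ = 3100642.00/27700.00 = 111.94 mm; Ȳ = 1862436.00/27700.00 = 67.24 mm.

X̄ = 111.94 mm, Ȳ = 67.24 mm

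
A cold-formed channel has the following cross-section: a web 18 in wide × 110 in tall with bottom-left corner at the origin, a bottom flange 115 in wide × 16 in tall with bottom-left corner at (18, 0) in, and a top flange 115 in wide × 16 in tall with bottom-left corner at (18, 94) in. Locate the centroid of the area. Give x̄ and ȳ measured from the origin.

web: A = 18 × 110 = 1980.00, centroid at (9.00, 55.00).
bottom flange: A = 115 × 16 = 1840.00, centroid at (75.50, 8.00).
top flange: A = 115 × 16 = 1840.00, centroid at (75.50, 102.00).
ΣA = 5660.00 in², ΣAx̄ = 295660.00 in³, ΣAȳ = 311300.00 in³.
x̄ = 295660.00/5660.00 = 52.24 in; ȳ = 311300.00/5660.00 = 55.00 in.

x̄ = 52.24 in, ȳ = 55.00 in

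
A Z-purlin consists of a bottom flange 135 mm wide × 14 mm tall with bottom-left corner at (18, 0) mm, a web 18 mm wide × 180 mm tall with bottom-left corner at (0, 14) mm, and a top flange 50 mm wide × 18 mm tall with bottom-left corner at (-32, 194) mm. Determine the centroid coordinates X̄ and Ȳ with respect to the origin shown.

bottom flange: A = 135 × 14 = 1890.00, centroid at (85.50, 7.00).
web: A = 18 × 180 = 3240.00, centroid at (9.00, 104.00).
top flange: A = 50 × 18 = 900.00, centroid at (-7.00, 203.00).
ΣA = 6030.00 mm²
ΣAX̄ = (1890.00)(85.50) + (3240.00)(9.00) + (900.00)(-7.00) = 184455.00 mm³
ΣAȲ = (1890.00)(7.00) + (3240.00)(104.00) + (900.00)(203.00) = 532890.00 mm³
X̄ = 184455.00 / 6030.00 = 30.59 mm
Ȳ = 532890.00 / 6030.00 = 88.37 mm

X̄ = 30.59 mm, Ȳ = 88.37 mm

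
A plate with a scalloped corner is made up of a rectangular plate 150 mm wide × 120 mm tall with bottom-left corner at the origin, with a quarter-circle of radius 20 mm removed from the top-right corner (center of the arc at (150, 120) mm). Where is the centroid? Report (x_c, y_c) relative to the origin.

plate: A = 150 × 120 = 18000.00, centroid at (75.00, 60.00).
removed quarter-circle: A = −¼π·20² = -314.16, centroid at (141.51, 111.51).
ΣA = 17685.84 mm²
ΣAx_c = (18000.00)(75.00) + (-314.16)(141.51) = 1305542.78 mm³
ΣAy_c = (18000.00)(60.00) + (-314.16)(111.51) = 1044967.55 mm³
x_c = 1305542.78 / 17685.84 = 73.82 mm
y_c = 1044967.55 / 17685.84 = 59.08 mm

x_c = 73.82 mm, y_c = 59.08 mm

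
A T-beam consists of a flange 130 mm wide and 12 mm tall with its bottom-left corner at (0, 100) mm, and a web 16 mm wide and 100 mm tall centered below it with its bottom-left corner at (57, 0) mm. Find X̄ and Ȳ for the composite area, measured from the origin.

X̄ = 65.00 mm, Ȳ = 77.65 mm

web: A = 16 × 100 = 1600.00, centroid at (65.00, 50.00).
flange: A = 130 × 12 = 1560.00, centroid at (65.00, 106.00).
ΣA = 3160.00 mm², ΣAX̄ = 205400.00 mm³, ΣAȲ = 245360.00 mm³.
X̄ = 205400.00/3160.00 = 65.00 mm; Ȳ = 245360.00/3160.00 = 77.65 mm.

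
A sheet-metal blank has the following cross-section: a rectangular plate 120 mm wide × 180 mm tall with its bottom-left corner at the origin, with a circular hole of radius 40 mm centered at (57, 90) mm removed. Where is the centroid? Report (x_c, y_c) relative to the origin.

plate: A = 120 × 180 = 21600.00, centroid at (60.00, 90.00).
hole: A = −π·40² = -5026.55, centroid at (57.00, 90.00).
ΣA = 16573.45 mm², ΣAx_c = 1009486.75 mm³, ΣAy_c = 1491610.66 mm³.
x_c = 1009486.75/16573.45 = 60.91 mm; y_c = 1491610.66/16573.45 = 90.00 mm.

x_c = 60.91 mm, y_c = 90.00 mm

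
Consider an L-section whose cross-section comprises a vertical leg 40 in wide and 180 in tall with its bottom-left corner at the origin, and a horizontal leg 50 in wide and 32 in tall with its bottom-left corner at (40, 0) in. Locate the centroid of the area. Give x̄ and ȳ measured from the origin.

x̄ = 28.18 in, ȳ = 76.55 in

vertical leg: A = 40 × 180 = 7200.00, centroid at (20.00, 90.00).
horizontal leg: A = 50 × 32 = 1600.00, centroid at (65.00, 16.00).
ΣA = 8800.00 in²
ΣAx̄ = (7200.00)(20.00) + (1600.00)(65.00) = 248000.00 in³
ΣAȳ = (7200.00)(90.00) + (1600.00)(16.00) = 673600.00 in³
x̄ = 248000.00 / 8800.00 = 28.18 in
ȳ = 673600.00 / 8800.00 = 76.55 in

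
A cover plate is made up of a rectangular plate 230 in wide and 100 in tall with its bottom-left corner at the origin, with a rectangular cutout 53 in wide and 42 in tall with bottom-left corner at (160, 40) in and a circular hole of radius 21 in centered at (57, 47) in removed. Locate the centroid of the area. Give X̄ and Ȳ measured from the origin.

X̄ = 110.94 in, Ȳ = 48.95 in

Part | A | x̄ᵢ | ȳᵢ | A·x̄ᵢ | A·ȳᵢ
plate | 23000.00 | 115.00 | 50.00 | 2645000.00 | 1150000.00
hole 1 | -2226.00 | 186.50 | 61.00 | -415149.00 | -135786.00
hole 2 | -1385.44 | 57.00 | 47.00 | -78970.21 | -65115.79
Σ | 19388.56 |  |  | 2150880.79 | 949098.21
X̄ = 2150880.79 / 19388.56 = 110.94 in
Ȳ = 949098.21 / 19388.56 = 48.95 in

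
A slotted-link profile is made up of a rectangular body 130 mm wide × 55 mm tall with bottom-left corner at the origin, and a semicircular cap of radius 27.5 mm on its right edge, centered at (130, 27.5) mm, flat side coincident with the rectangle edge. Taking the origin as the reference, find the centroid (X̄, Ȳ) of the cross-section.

X̄ = 75.92 mm, Ȳ = 27.50 mm

rectangular body: A = 130 × 55 = 7150.00, centroid at (65.00, 27.50).
semicircular end: A = ½π·27.5² = 1187.91, centroid at (141.67, 27.50).
ΣA = 8337.91 mm², ΣAX̄ = 633043.50 mm³, ΣAȲ = 229292.65 mm³.
X̄ = 633043.50/8337.91 = 75.92 mm; Ȳ = 229292.65/8337.91 = 27.50 mm.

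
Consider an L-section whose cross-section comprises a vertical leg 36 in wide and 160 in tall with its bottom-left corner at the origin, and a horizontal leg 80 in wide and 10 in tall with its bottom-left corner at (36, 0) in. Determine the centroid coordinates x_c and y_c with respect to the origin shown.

vertical leg: A = 36 × 160 = 5760.00, centroid at (18.00, 80.00).
horizontal leg: A = 80 × 10 = 800.00, centroid at (76.00, 5.00).
ΣA = 6560.00 in²
ΣAx_c = (5760.00)(18.00) + (800.00)(76.00) = 164480.00 in³
ΣAy_c = (5760.00)(80.00) + (800.00)(5.00) = 464800.00 in³
x_c = 164480.00 / 6560.00 = 25.07 in
y_c = 464800.00 / 6560.00 = 70.85 in

x_c = 25.07 in, y_c = 70.85 in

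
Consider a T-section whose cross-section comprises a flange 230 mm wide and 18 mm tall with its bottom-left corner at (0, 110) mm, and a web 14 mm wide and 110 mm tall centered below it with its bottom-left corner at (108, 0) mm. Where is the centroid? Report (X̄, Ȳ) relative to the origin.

web: A = 14 × 110 = 1540.00, centroid at (115.00, 55.00).
flange: A = 230 × 18 = 4140.00, centroid at (115.00, 119.00).
ΣA = 5680.00 mm²
ΣAX̄ = (1540.00)(115.00) + (4140.00)(115.00) = 653200.00 mm³
ΣAȲ = (1540.00)(55.00) + (4140.00)(119.00) = 577360.00 mm³
X̄ = 653200.00 / 5680.00 = 115.00 mm
Ȳ = 577360.00 / 5680.00 = 101.65 mm

X̄ = 115.00 mm, Ȳ = 101.65 mm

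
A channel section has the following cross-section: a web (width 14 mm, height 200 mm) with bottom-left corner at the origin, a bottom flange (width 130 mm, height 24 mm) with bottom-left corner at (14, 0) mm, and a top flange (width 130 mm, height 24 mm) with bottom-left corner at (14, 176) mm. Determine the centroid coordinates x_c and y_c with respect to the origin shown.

Part | A | x̄ᵢ | ȳᵢ | A·x̄ᵢ | A·ȳᵢ
web | 2800.00 | 7.00 | 100.00 | 19600.00 | 280000.00
bottom flange | 3120.00 | 79.00 | 12.00 | 246480.00 | 37440.00
top flange | 3120.00 | 79.00 | 188.00 | 246480.00 | 586560.00
Σ | 9040.00 |  |  | 512560.00 | 904000.00
x_c = 512560.00 / 9040.00 = 56.70 mm
y_c = 904000.00 / 9040.00 = 100.00 mm

x_c = 56.70 mm, y_c = 100.00 mm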